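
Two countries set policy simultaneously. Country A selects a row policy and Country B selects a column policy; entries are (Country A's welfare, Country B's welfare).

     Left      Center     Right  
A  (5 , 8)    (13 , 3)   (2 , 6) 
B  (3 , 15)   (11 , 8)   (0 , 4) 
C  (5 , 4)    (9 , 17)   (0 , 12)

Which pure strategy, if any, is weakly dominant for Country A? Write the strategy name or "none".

A vs B: Left: 5>3, Center: 13>11, Right: 2>0.
A vs C: Left: 5=5, Center: 13>9, Right: 2>0.
A is at least as good as every other strategy against every opponent action, so it is weakly dominant.

A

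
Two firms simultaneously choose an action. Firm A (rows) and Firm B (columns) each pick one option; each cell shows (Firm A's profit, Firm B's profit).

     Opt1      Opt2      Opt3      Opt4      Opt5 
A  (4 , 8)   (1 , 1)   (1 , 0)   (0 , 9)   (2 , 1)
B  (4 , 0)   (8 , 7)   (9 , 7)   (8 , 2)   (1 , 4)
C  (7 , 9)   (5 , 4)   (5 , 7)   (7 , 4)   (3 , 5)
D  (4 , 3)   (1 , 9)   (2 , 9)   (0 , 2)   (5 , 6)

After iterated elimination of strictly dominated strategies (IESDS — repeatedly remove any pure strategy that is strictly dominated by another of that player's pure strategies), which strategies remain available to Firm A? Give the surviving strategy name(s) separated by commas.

B, C

For Firm A, C strictly dominates A on the remaining columns (Opt1: 7>4, Opt2: 5>1, Opt3: 5>1, Opt4: 7>0, Opt5: 3>2); eliminate A.
Column Opt4 is eliminated: Opt3 beats it against every remaining row (B: 7>2, C: 7>4, D: 9>2).
For Firm B, Opt3 strictly dominates Opt5 on the remaining rows (B: 7>4, C: 7>5, D: 9>6); eliminate Opt5.
For Firm A, C strictly dominates D on the remaining columns (Opt1: 7>4, Opt2: 5>1, Opt3: 5>2); eliminate D.
Among the remaining strategies, none is strictly dominated by another pure strategy of the same player, so the elimination stops.
Surviving strategies — Firm A: {B, C}; Firm B: {Opt1, Opt2, Opt3}.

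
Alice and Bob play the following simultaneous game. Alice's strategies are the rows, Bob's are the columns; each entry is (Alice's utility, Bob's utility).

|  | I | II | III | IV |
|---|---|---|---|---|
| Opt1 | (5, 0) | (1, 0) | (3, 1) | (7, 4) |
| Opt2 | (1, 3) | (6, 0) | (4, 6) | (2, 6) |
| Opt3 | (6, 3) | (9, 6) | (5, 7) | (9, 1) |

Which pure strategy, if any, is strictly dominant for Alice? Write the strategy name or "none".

Opt3

Opt3 vs Opt1: I: 6>5, II: 9>1, III: 5>3, IV: 9>7.
Opt3 vs Opt2: I: 6>1, II: 9>6, III: 5>4, IV: 9>2.
Opt3 strictly beats every other strategy against every opponent action, so it is strictly dominant.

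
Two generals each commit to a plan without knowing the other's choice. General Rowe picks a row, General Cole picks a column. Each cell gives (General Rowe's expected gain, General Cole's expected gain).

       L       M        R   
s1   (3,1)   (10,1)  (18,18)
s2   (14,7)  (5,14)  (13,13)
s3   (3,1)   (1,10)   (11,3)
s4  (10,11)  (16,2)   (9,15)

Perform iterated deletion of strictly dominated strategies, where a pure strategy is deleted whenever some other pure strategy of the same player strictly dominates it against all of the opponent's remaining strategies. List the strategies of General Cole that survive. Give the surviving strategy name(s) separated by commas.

General Rowe's strategy s3 is strictly dominated by s2 (L: 14>3, M: 5>1, R: 13>11) and is removed.
For General Cole, R strictly dominates L on the remaining rows (s1: 18>1, s2: 13>7, s4: 15>11); eliminate L.
Row s2 is eliminated: s1 beats it against every remaining column (M: 10>5, R: 18>13).
Column M is eliminated: R beats it against every remaining row (s1: 18>1, s4: 15>2).
Row s4 is eliminated: s1 beats it against every remaining column (R: 18>9).
Among the remaining strategies, none is strictly dominated by another pure strategy of the same player, so the elimination stops.
Surviving strategies — General Rowe: {s1}; General Cole: {R}.

R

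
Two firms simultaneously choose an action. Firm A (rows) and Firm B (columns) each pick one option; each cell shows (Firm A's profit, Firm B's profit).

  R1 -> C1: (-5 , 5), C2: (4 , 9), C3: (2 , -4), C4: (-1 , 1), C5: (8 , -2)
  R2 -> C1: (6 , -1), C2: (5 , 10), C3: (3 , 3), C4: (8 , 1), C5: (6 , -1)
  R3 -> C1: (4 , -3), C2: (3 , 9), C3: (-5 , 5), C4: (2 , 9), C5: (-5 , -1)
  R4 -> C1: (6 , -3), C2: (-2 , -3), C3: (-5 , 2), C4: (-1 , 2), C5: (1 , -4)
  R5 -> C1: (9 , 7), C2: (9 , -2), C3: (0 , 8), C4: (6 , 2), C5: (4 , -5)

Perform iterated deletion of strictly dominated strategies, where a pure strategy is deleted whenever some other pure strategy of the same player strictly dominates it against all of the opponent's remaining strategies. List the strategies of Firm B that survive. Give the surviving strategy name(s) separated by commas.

Firm A's strategy R3 is strictly dominated by R2 (C1: 6>4, C2: 5>3, C3: 3>-5, C4: 8>2, C5: 6>-5) and is removed.
Row R4 is eliminated: R5 beats it against every remaining column (C1: 9>6, C2: 9>-2, C3: 0>-5, C4: 6>-1, C5: 4>1).
Column C5 is eliminated: C2 beats it against every remaining row (R1: 9>-2, R2: 10>-1, R5: -2>-5).
For Firm A, R2 strictly dominates R1 on the remaining columns (C1: 6>-5, C2: 5>4, C3: 3>2, C4: 8>-1); eliminate R1.
For Firm B, C3 strictly dominates C1 on the remaining rows (R2: 3>-1, R5: 8>7); eliminate C1.
For Firm B, C3 strictly dominates C4 on the remaining rows (R2: 3>1, R5: 8>2); eliminate C4.
Among the remaining strategies, none is strictly dominated by another pure strategy of the same player, so the elimination stops.
Surviving strategies — Firm A: {R2, R5}; Firm B: {C2, C3}.

C2, C3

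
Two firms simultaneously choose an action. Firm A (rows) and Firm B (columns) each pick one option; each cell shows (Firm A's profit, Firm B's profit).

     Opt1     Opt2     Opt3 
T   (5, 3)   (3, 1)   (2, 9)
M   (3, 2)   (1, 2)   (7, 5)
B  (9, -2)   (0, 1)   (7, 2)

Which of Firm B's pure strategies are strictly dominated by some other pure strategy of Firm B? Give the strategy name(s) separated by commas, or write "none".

Opt1, Opt2

Opt3 strictly dominates Opt1 — T: 9>3, M: 5>2, B: 2>-2.
Opt3 strictly dominates Opt2 — T: 9>1, M: 5>2, B: 2>1.
Opt3 is not dominated — it holds its own against Opt1 at T (9>3); Opt2 at T (9>1).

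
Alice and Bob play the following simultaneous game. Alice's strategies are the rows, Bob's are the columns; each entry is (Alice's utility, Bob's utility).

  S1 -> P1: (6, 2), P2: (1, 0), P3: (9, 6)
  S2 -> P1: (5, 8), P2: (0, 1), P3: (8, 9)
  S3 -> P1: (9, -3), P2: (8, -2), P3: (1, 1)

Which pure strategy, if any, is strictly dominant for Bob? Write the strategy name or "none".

P3 vs P1: S1: 6>2, S2: 9>8, S3: 1>-3.
P3 vs P2: S1: 6>0, S2: 9>1, S3: 1>-2.
P3 strictly beats every other strategy against every opponent action, so it is strictly dominant.

P3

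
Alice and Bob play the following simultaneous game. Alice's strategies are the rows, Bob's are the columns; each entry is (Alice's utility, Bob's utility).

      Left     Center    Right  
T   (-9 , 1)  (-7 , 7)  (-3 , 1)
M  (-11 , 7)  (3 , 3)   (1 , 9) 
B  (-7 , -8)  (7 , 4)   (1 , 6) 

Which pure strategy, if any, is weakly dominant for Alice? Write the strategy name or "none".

B vs T: Left: -7>-9, Center: 7>-7, Right: 1>-3.
B vs M: Left: -7>-11, Center: 7>3, Right: 1=1.
B is at least as good as every other strategy against every opponent action, so it is weakly dominant.

B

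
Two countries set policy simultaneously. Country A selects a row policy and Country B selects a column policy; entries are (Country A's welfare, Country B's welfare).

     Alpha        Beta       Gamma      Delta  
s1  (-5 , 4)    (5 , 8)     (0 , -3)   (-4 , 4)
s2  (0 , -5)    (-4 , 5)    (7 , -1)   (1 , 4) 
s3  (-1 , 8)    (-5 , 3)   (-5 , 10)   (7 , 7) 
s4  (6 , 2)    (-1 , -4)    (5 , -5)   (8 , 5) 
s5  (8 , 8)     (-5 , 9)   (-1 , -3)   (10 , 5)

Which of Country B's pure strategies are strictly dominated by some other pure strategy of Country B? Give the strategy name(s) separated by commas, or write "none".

none

Alpha: no other strategy beats it everywhere (Beta at s3 (8>3); Gamma at s1 (4>-3); Delta at s1 (4=4)).
Beta is not dominated — it holds its own against Alpha at s1 (8>4); Gamma at s1 (8>-3); Delta at s1 (8>4).
Gamma is not dominated — it holds its own against Alpha at s2 (-1>-5); Beta at s3 (10>3); Delta at s3 (10>7).
Delta: no other strategy beats it everywhere (Alpha at s1 (4=4); Beta at s3 (7>3); Gamma at s1 (4>-3)).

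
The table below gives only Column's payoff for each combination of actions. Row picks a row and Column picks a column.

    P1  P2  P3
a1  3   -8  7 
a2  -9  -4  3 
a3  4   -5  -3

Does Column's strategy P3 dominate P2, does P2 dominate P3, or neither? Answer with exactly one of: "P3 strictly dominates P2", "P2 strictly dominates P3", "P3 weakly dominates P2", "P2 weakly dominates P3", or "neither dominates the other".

P3's payoffs vs P2's, by Row's action — a1: 7>-8, a2: 3>-4, a3: -3>-5.
P3 gives a strictly higher payoff against each opponent action, so P3 strictly dominates P2.

P3 strictly dominates P2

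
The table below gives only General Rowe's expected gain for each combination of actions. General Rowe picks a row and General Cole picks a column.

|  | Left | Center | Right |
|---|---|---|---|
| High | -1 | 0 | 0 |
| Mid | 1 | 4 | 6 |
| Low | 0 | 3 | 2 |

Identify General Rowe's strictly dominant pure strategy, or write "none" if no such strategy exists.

Mid vs High: Left: 1>-1, Center: 4>0, Right: 6>0.
Mid vs Low: Left: 1>0, Center: 4>3, Right: 6>2.
Mid strictly beats every other strategy against every opponent action, so it is strictly dominant.

Mid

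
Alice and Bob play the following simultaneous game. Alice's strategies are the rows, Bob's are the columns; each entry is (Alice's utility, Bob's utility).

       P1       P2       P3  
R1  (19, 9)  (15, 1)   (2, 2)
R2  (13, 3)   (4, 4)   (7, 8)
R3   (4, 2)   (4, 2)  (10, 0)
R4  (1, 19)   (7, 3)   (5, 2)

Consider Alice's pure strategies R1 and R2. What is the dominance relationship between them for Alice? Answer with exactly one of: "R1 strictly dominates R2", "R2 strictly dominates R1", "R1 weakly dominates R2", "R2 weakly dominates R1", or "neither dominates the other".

Compare R1 to R2 across each choice by Bob: P1: 19>13, P2: 15>4, P3: 2<7.
R1 does better at P1, P2 but worse at P3; neither strategy dominates the other.

neither dominates the other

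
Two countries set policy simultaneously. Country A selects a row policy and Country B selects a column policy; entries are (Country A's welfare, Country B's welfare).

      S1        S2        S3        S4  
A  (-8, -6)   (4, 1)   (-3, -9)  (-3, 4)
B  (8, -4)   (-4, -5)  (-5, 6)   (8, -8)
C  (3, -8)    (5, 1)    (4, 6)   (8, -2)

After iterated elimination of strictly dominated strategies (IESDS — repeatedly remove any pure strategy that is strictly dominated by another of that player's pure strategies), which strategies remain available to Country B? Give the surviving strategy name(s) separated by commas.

S3

For Country A, C strictly dominates A on the remaining columns (S1: 3>-8, S2: 5>4, S3: 4>-3, S4: 8>-3); eliminate A.
Column S1 is eliminated: S3 beats it against every remaining row (B: 6>-4, C: 6>-8).
For Country B, S3 strictly dominates S2 on the remaining rows (B: 6>-5, C: 6>1); eliminate S2.
For Country B, S3 strictly dominates S4 on the remaining rows (B: 6>-8, C: 6>-2); eliminate S4.
Country A's strategy B is strictly dominated by C (S3: 4>-5) and is removed.
Among the remaining strategies, none is strictly dominated by another pure strategy of the same player, so the elimination stops.
Surviving strategies — Country A: {C}; Country B: {S3}.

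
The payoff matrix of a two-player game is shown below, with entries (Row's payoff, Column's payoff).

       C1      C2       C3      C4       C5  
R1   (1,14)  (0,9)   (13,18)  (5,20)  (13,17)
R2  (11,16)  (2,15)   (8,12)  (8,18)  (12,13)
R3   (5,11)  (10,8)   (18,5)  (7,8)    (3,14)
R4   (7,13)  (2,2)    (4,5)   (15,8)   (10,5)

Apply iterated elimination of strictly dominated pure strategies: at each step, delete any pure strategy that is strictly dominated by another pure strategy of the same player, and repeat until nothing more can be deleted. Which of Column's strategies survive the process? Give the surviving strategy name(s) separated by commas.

C1, C4

Column's strategy C2 is strictly dominated by C1 (R1: 14>9, R2: 16>15, R3: 11>8, R4: 13>2) and is removed.
Column C3 is eliminated: C4 beats it against every remaining row (R1: 20>18, R2: 18>12, R3: 8>5, R4: 8>5).
For Row, R2 strictly dominates R3 on the remaining columns (C1: 11>5, C4: 8>7, C5: 12>3); eliminate R3.
For Column, C4 strictly dominates C5 on the remaining rows (R1: 20>17, R2: 18>13, R4: 8>5); eliminate C5.
Row R1 is eliminated: R2 beats it against every remaining column (C1: 11>1, C4: 8>5).
Among the remaining strategies, none is strictly dominated by another pure strategy of the same player, so the elimination stops.
Surviving strategies — Row: {R2, R4}; Column: {C1, C4}.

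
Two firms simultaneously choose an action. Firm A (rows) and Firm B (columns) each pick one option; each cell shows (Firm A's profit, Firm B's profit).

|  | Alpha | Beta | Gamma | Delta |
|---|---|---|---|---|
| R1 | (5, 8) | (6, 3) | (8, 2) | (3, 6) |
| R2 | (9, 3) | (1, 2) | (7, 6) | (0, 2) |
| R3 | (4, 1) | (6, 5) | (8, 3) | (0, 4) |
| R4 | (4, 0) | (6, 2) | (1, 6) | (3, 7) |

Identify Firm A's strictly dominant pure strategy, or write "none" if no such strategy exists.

none

R1 fails to dominate R2 at Alpha (5<9).
R2 fails to dominate R1 at Beta (1<6).
R3 fails to dominate R1 at Alpha (4<5).
R4 fails to dominate R1 at Alpha (4<5).
No single strategy dominates all the others.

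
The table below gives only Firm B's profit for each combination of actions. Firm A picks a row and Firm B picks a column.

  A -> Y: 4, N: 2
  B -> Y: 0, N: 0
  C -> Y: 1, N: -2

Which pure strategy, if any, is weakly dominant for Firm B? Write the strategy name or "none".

Y vs N: A: 4>2, B: 0=0, C: 1>-2.
Y is at least as good as every other strategy against every opponent action, so it is weakly dominant.

Y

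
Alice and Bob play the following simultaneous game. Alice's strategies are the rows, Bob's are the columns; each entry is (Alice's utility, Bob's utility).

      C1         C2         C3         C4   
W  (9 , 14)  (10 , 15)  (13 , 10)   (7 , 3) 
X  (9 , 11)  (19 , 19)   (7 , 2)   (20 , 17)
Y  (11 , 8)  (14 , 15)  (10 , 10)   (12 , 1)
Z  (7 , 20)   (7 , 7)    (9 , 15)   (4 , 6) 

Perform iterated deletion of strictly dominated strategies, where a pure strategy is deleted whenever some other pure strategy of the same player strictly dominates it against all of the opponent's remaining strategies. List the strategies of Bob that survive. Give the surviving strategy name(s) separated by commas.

Row Z is eliminated: W beats it against every remaining column (C1: 9>7, C2: 10>7, C3: 13>9, C4: 7>4).
For Bob, C2 strictly dominates C1 on the remaining rows (W: 15>14, X: 19>11, Y: 15>8); eliminate C1.
Column C3 is eliminated: C2 beats it against every remaining row (W: 15>10, X: 19>2, Y: 15>10).
Alice's strategy W is strictly dominated by X (C2: 19>10, C4: 20>7) and is removed.
For Alice, X strictly dominates Y on the remaining columns (C2: 19>14, C4: 20>12); eliminate Y.
For Bob, C2 strictly dominates C4 on the remaining rows (X: 19>17); eliminate C4.
Among the remaining strategies, none is strictly dominated by another pure strategy of the same player, so the elimination stops.
Surviving strategies — Alice: {X}; Bob: {C2}.

C2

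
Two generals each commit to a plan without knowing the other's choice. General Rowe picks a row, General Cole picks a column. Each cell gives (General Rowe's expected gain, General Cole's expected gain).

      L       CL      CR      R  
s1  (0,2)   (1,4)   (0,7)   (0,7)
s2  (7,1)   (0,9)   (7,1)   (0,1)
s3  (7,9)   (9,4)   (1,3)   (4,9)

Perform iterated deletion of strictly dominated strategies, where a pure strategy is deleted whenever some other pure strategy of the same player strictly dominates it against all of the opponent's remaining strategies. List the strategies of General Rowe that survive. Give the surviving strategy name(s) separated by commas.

s2, s3

General Rowe's strategy s1 is strictly dominated by s3 (L: 7>0, CL: 9>1, CR: 1>0, R: 4>0) and is removed.
Column CR is eliminated: CL beats it against every remaining row (s2: 9>1, s3: 4>3).
Among the remaining strategies, none is strictly dominated by another pure strategy of the same player, so the elimination stops.
Surviving strategies — General Rowe: {s2, s3}; General Cole: {L, CL, R}.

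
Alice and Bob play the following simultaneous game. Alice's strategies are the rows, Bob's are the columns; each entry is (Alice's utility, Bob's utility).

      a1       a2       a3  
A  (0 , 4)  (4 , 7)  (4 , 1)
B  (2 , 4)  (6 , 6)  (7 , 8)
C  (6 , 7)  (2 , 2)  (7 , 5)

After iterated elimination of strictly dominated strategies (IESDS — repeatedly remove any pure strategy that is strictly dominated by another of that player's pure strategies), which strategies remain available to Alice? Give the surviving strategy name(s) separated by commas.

Row A is eliminated: B beats it against every remaining column (a1: 2>0, a2: 6>4, a3: 7>4).
Bob's strategy a2 is strictly dominated by a3 (B: 8>6, C: 5>2) and is removed.
Among the remaining strategies, none is strictly dominated by another pure strategy of the same player, so the elimination stops.
Surviving strategies — Alice: {B, C}; Bob: {a1, a3}.

B, C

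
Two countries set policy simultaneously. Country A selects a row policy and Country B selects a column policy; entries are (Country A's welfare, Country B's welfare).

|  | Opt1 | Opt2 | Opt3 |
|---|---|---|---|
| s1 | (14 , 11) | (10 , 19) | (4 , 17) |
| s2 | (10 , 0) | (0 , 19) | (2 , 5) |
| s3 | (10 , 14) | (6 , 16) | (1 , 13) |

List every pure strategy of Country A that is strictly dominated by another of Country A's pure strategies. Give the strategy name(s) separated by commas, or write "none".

Nothing dominates s1: s2 at Opt1 (14>10); s3 at Opt1 (14>10).
s2 is strictly dominated by s1 (Opt1: 14>10, Opt2: 10>0, Opt3: 4>2).
s3: dominated, since s1 does at least as well everywhere (Opt1: 14>10, Opt2: 10>6, Opt3: 4>1).

s2, s3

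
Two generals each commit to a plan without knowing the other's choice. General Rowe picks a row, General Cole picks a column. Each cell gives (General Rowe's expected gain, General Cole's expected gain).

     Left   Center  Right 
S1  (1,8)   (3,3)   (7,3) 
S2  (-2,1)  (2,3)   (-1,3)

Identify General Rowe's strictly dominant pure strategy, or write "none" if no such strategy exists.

S1

S1 vs S2: Left: 1>-2, Center: 3>2, Right: 7>-1.
S1 strictly beats every other strategy against every opponent action, so it is strictly dominant.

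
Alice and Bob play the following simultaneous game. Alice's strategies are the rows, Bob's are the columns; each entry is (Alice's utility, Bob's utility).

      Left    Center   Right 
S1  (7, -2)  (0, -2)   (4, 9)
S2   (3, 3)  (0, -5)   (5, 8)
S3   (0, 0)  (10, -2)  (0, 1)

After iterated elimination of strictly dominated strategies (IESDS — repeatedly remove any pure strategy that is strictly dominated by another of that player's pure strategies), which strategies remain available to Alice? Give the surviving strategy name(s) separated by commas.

Bob's strategy Left is strictly dominated by Right (S1: 9>-2, S2: 8>3, S3: 1>0) and is removed.
For Bob, Right strictly dominates Center on the remaining rows (S1: 9>-2, S2: 8>-5, S3: 1>-2); eliminate Center.
Row S1 is eliminated: S2 beats it against every remaining column (Right: 5>4).
For Alice, S2 strictly dominates S3 on the remaining columns (Right: 5>0); eliminate S3.
Among the remaining strategies, none is strictly dominated by another pure strategy of the same player, so the elimination stops.
Surviving strategies — Alice: {S2}; Bob: {Right}.

S2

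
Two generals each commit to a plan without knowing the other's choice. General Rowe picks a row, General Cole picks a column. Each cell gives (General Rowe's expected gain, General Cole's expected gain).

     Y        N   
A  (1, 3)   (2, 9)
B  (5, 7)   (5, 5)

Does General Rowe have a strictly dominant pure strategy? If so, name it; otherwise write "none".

B vs A: Y: 5>1, N: 5>2.
B strictly beats every other strategy against every opponent action, so it is strictly dominant.

B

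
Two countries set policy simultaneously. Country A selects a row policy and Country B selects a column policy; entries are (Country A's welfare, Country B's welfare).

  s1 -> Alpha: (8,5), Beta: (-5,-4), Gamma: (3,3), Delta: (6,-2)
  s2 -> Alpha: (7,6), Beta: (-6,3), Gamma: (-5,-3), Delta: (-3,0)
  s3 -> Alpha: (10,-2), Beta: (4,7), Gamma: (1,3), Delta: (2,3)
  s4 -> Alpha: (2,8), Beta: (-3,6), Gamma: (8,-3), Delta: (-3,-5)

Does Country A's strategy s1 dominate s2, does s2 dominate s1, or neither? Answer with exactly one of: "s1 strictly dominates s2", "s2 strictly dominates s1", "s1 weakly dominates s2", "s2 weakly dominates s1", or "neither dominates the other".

s1 strictly dominates s2

Compare s1 to s2 across each choice by Country B: Alpha: 8>7, Beta: -5>-6, Gamma: 3>-5, Delta: 6>-3.
Every comparison favours s1, so s1 strictly dominates s2.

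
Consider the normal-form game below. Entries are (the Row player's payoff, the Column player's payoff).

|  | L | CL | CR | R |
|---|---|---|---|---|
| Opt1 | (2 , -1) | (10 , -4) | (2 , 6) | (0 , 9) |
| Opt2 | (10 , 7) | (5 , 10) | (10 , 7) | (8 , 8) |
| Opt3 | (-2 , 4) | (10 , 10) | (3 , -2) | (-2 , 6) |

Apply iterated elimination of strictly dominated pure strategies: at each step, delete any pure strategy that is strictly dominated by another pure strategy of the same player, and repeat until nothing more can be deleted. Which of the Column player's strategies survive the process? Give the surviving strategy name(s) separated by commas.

The Column player's strategy L is strictly dominated by R (Opt1: 9>-1, Opt2: 8>7, Opt3: 6>4) and is removed.
Column CR is eliminated: R beats it against every remaining row (Opt1: 9>6, Opt2: 8>7, Opt3: 6>-2).
Among the remaining strategies, none is strictly dominated by another pure strategy of the same player, so the elimination stops.
Surviving strategies — the Row player: {Opt1, Opt2, Opt3}; the Column player: {CL, R}.

CL, R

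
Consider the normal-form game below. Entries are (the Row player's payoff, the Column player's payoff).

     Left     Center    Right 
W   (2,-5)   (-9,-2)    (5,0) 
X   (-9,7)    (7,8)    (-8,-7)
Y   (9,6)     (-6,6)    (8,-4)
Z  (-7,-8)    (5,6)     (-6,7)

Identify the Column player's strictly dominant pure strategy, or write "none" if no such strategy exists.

Left fails to dominate Center at W (-5<-2).
Center fails to dominate Left at Y (6=6).
Right fails to dominate Left at X (-7<7).
No single strategy dominates all the others.

none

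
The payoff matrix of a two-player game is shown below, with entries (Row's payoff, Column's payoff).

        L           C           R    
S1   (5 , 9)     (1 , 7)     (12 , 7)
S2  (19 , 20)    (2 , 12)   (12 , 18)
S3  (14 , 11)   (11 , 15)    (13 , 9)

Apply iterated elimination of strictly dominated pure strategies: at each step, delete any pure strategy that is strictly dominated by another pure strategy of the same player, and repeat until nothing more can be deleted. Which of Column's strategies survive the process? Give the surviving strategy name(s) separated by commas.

L, C

Row's strategy S1 is strictly dominated by S3 (L: 14>5, C: 11>1, R: 13>12) and is removed.
Column R is eliminated: L beats it against every remaining row (S2: 20>18, S3: 11>9).
Among the remaining strategies, none is strictly dominated by another pure strategy of the same player, so the elimination stops.
Surviving strategies — Row: {S2, S3}; Column: {L, C}.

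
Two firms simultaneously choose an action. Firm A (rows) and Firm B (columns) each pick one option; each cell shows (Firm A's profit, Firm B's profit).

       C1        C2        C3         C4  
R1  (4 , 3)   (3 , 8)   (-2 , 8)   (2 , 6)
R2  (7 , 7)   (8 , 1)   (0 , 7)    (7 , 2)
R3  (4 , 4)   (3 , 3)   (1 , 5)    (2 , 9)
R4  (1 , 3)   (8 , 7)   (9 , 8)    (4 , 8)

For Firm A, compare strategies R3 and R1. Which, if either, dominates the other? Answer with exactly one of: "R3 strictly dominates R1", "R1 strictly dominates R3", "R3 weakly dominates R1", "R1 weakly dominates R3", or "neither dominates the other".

R3's payoffs vs R1's, by Firm B's action — C1: 4=4, C2: 3=3, C3: 1>-2, C4: 2=2.
R3 is at least as good everywhere and strictly better somewhere (tied only at C1, C2, C4), so R3 weakly but not strictly dominates R1.

R3 weakly dominates R1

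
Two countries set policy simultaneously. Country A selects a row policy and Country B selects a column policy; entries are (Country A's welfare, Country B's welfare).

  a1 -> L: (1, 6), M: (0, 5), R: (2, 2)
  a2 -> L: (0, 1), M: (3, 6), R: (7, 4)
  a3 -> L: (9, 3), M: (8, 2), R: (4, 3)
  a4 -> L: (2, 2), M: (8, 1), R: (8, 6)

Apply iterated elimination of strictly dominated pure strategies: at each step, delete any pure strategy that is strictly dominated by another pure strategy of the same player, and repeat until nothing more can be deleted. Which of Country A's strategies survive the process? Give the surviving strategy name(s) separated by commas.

a3, a4

Row a1 is eliminated: a3 beats it against every remaining column (L: 9>1, M: 8>0, R: 4>2).
Row a2 is eliminated: a4 beats it against every remaining column (L: 2>0, M: 8>3, R: 8>7).
Country B's strategy M is strictly dominated by L (a3: 3>2, a4: 2>1) and is removed.
Among the remaining strategies, none is strictly dominated by another pure strategy of the same player, so the elimination stops.
Surviving strategies — Country A: {a3, a4}; Country B: {L, R}.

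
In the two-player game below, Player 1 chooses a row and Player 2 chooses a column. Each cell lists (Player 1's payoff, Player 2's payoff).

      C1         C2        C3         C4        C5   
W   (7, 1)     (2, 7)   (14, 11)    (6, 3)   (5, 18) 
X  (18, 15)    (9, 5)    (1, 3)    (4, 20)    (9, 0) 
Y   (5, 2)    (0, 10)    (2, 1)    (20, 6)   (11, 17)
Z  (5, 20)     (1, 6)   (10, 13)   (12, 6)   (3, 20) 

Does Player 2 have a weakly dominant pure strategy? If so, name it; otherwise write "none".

none

C1 fails to dominate C2 at W (1<7).
C2 fails to dominate C1 at X (5<15).
C3 fails to dominate C1 at X (3<15).
C4 fails to dominate C1 at Z (6<20).
C5 fails to dominate C1 at X (0<15).
No single strategy dominates all the others.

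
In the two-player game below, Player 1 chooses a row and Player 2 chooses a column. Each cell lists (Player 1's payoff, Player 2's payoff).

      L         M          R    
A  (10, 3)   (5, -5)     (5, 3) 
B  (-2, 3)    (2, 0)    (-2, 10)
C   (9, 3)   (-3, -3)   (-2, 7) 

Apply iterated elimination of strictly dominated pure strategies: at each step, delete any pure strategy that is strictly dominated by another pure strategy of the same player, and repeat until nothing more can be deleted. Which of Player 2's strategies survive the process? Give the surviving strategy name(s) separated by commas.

Player 1's strategy B is strictly dominated by A (L: 10>-2, M: 5>2, R: 5>-2) and is removed.
For Player 1, A strictly dominates C on the remaining columns (L: 10>9, M: 5>-3, R: 5>-2); eliminate C.
Column M is eliminated: L beats it against every remaining row (A: 3>-5).
Among the remaining strategies, none is strictly dominated by another pure strategy of the same player, so the elimination stops.
Surviving strategies — Player 1: {A}; Player 2: {L, R}.

L, R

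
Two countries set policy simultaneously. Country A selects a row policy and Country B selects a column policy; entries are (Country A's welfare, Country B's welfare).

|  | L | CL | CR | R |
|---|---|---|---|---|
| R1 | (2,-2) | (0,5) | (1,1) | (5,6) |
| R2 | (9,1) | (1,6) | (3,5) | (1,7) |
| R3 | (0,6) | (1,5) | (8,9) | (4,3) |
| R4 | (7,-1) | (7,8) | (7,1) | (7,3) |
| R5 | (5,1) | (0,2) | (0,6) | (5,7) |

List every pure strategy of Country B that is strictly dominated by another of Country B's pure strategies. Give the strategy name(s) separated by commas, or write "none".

L is strictly dominated by CR (R1: 1>-2, R2: 5>1, R3: 9>6, R4: 1>-1, R5: 6>1).
CL: no other strategy beats it everywhere (L at R1 (5>-2); CR at R1 (5>1); R at R3 (5>3)).
CR is not dominated — it holds its own against L at R1 (1>-2); CL at R3 (9>5); R at R3 (9>3).
Nothing dominates R: L at R1 (6>-2); CL at R1 (6>5); CR at R1 (6>1).

L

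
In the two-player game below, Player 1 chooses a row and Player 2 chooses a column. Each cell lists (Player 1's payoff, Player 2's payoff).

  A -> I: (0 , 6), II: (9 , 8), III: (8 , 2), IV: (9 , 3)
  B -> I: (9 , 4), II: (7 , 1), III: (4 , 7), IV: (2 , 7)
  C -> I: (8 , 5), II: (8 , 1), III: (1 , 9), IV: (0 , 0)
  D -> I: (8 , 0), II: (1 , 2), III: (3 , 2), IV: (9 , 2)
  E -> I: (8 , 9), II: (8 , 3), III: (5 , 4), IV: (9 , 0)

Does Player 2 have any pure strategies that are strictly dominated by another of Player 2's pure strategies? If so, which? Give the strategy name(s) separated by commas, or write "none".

none

Nothing dominates I: II at B (4>1); III at A (6>2); IV at A (6>3).
II: no other strategy beats it everywhere (I at A (8>6); III at A (8>2); IV at A (8>3)).
III: no other strategy beats it everywhere (I at B (7>4); II at B (7>1); IV at B (7=7)).
IV is not dominated — it holds its own against I at B (7>4); II at B (7>1); III at A (3>2).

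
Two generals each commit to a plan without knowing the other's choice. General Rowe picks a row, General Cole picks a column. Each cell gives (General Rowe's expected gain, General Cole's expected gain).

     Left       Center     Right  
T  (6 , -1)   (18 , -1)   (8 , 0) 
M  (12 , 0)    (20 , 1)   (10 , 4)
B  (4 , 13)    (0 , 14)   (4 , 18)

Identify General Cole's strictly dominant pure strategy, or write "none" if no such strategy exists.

Right vs Left: T: 0>-1, M: 4>0, B: 18>13.
Right vs Center: T: 0>-1, M: 4>1, B: 18>14.
Right strictly beats every other strategy against every opponent action, so it is strictly dominant.

Right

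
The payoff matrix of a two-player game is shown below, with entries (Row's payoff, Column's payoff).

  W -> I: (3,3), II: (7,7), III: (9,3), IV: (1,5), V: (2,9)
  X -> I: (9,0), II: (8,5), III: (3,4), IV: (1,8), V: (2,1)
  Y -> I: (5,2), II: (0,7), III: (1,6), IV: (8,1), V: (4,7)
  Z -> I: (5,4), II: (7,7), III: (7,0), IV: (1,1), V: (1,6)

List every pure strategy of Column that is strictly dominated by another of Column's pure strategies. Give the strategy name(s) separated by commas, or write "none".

I, III

I: dominated, since II does at least as well everywhere (W: 7>3, X: 5>0, Y: 7>2, Z: 7>4).
II is not dominated — it holds its own against I at W (7>3); III at W (7>3); IV at W (7>5); V at X (5>1).
III is strictly dominated by II (W: 7>3, X: 5>4, Y: 7>6, Z: 7>0).
IV: no other strategy beats it everywhere (I at W (5>3); II at X (8>5); III at W (5>3); V at X (8>1)).
V: no other strategy beats it everywhere (I at W (9>3); II at W (9>7); III at W (9>3); IV at W (9>5)).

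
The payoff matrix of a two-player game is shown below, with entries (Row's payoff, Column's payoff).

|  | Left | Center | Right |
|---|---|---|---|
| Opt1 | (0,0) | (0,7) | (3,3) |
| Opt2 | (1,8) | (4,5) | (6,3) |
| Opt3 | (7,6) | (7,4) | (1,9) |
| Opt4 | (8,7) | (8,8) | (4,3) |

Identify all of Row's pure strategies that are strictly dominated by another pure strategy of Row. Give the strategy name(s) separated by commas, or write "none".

Opt2 strictly dominates Opt1 — Left: 1>0, Center: 4>0, Right: 6>3.
Opt2: no other strategy beats it everywhere (Opt1 at Left (1>0); Opt3 at Right (6>1); Opt4 at Right (6>4)).
Opt4 strictly dominates Opt3 — Left: 8>7, Center: 8>7, Right: 4>1.
Opt4 is not dominated — it holds its own against Opt1 at Left (8>0); Opt2 at Left (8>1); Opt3 at Left (8>7).

Opt1, Opt3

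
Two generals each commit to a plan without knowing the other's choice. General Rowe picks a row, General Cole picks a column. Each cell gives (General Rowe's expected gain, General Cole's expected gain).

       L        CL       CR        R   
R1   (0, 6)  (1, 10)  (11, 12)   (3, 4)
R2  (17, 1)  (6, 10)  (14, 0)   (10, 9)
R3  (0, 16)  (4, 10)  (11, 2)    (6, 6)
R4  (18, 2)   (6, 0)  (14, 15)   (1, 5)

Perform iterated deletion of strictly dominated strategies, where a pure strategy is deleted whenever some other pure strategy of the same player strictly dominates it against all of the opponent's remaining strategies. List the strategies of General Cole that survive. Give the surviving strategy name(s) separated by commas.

CL, CR, R

For General Rowe, R2 strictly dominates R1 on the remaining columns (L: 17>0, CL: 6>1, CR: 14>11, R: 10>3); eliminate R1.
General Rowe's strategy R3 is strictly dominated by R2 (L: 17>0, CL: 6>4, CR: 14>11, R: 10>6) and is removed.
General Cole's strategy L is strictly dominated by R (R2: 9>1, R4: 5>2) and is removed.
Among the remaining strategies, none is strictly dominated by another pure strategy of the same player, so the elimination stops.
Surviving strategies — General Rowe: {R2, R4}; General Cole: {CL, CR, R}.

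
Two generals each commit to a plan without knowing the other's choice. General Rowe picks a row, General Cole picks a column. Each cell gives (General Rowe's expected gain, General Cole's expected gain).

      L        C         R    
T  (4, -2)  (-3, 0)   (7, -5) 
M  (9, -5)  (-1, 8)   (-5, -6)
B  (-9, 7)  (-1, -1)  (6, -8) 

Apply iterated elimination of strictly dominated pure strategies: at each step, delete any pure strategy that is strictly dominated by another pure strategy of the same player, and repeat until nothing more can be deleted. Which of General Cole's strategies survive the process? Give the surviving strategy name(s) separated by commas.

Column R is eliminated: L beats it against every remaining row (T: -2>-5, M: -5>-6, B: 7>-8).
Row T is eliminated: M beats it against every remaining column (L: 9>4, C: -1>-3).
Among the remaining strategies, none is strictly dominated by another pure strategy of the same player, so the elimination stops.
Surviving strategies — General Rowe: {M, B}; General Cole: {L, C}.

L, C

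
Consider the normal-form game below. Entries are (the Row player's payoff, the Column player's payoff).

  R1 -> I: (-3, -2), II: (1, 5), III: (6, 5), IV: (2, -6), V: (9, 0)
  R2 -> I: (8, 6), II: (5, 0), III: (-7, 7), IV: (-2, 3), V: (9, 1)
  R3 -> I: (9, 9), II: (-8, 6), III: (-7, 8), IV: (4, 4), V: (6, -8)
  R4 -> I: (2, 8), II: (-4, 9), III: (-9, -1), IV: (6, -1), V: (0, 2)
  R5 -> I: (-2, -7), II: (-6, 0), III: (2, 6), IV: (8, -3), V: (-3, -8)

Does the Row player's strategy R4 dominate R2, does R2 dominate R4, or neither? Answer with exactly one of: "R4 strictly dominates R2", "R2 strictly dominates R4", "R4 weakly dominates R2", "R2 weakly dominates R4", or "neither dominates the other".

neither dominates the other

Compare R4 to R2 across every action of the Column player: I: 2<8, II: -4<5, III: -9<-7, IV: 6>-2, V: 0<9.
R4 does better at IV but worse at I, II, III, V; neither strategy dominates the other.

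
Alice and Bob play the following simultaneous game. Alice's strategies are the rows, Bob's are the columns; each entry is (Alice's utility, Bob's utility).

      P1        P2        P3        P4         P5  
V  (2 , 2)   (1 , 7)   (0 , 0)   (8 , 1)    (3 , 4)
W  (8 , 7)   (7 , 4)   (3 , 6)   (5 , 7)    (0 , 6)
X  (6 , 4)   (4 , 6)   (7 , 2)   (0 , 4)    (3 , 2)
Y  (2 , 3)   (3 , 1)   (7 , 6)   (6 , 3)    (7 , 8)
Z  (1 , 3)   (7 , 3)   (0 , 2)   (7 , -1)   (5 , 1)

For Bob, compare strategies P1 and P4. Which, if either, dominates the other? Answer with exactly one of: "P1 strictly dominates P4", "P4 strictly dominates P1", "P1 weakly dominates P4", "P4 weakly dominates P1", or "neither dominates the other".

Compare P1 to P4 across each opponent action: V: 2>1, W: 7=7, X: 4=4, Y: 3=3, Z: 3>-1.
P1 is at least as good everywhere and strictly better somewhere (tied only at W, X, Y), so P1 weakly but not strictly dominates P4.

P1 weakly dominates P4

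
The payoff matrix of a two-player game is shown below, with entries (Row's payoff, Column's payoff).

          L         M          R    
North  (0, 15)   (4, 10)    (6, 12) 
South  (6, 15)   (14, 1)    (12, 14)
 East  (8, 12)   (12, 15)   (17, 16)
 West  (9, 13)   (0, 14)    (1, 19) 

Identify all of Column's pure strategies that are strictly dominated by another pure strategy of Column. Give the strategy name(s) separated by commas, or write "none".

M

L: no other strategy beats it everywhere (M at North (15>10); R at North (15>12)).
M is strictly dominated by R (North: 12>10, South: 14>1, East: 16>15, West: 19>14).
Nothing dominates R: L at East (16>12); M at North (12>10).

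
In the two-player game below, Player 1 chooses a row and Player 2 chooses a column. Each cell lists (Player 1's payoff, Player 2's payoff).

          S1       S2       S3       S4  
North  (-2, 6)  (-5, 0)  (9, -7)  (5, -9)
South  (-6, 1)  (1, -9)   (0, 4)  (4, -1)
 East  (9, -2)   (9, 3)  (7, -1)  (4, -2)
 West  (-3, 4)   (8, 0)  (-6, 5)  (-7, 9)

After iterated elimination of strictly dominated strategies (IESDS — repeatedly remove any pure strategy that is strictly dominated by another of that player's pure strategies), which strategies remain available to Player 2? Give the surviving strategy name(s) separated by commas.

Player 1's strategy West is strictly dominated by East (S1: 9>-3, S2: 9>8, S3: 7>-6, S4: 4>-7) and is removed.
Player 2's strategy S4 is strictly dominated by S3 (North: -7>-9, South: 4>-1, East: -1>-2) and is removed.
Player 1's strategy South is strictly dominated by East (S1: 9>-6, S2: 9>1, S3: 7>0) and is removed.
Column S3 is eliminated: S2 beats it against every remaining row (North: 0>-7, East: 3>-1).
For Player 1, East strictly dominates North on the remaining columns (S1: 9>-2, S2: 9>-5); eliminate North.
Column S1 is eliminated: S2 beats it against every remaining row (East: 3>-2).
Among the remaining strategies, none is strictly dominated by another pure strategy of the same player, so the elimination stops.
Surviving strategies — Player 1: {East}; Player 2: {S2}.

S2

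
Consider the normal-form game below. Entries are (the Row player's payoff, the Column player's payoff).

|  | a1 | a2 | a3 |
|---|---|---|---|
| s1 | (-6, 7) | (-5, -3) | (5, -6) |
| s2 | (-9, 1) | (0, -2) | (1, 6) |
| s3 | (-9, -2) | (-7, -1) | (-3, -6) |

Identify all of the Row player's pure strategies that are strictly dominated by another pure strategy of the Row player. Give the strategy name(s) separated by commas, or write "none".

s1: no other strategy beats it everywhere (s2 at a1 (-6>-9); s3 at a1 (-6>-9)).
s2 is not dominated — it holds its own against s1 at a2 (0>-5); s3 at a1 (-9=-9).
s3: dominated, since s1 does at least as well everywhere (a1: -6>-9, a2: -5>-7, a3: 5>-3).

s3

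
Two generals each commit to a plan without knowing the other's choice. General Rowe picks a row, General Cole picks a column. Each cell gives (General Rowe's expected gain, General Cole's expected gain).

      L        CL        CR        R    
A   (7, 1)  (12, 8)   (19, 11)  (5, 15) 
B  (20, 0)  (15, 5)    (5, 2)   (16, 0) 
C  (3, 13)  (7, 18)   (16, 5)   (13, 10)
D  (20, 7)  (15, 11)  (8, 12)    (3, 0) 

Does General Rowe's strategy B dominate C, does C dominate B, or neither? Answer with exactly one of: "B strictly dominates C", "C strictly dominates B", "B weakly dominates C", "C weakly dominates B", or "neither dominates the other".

neither dominates the other

Compare B to C across each choice by General Cole: L: 20>3, CL: 15>7, CR: 5<16, R: 16>13.
B does better at L, CL, R but worse at CR; neither strategy dominates the other.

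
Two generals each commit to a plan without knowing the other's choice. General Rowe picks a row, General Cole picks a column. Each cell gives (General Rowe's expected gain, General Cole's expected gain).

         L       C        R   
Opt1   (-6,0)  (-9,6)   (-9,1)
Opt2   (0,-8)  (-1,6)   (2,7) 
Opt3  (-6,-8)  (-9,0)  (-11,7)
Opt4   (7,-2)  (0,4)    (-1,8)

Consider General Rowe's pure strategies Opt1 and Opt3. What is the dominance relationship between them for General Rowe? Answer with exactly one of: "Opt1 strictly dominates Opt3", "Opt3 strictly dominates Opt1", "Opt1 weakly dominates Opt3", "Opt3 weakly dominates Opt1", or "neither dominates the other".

Opt1's payoffs vs Opt3's, by General Cole's action — L: -6=-6, C: -9=-9, R: -9>-11.
Opt1 is at least as good everywhere and strictly better somewhere (tied only at L, C), so Opt1 weakly but not strictly dominates Opt3.

Opt1 weakly dominates Opt3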